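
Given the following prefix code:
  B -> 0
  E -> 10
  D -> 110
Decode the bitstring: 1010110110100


Decoding step by step:
Bits 10 -> E
Bits 10 -> E
Bits 110 -> D
Bits 110 -> D
Bits 10 -> E
Bits 0 -> B


Decoded message: EEDDEB


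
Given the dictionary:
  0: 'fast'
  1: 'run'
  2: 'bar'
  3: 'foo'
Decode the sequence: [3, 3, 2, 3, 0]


Look up each index in the dictionary:
  3 -> 'foo'
  3 -> 'foo'
  2 -> 'bar'
  3 -> 'foo'
  0 -> 'fast'

Decoded: "foo foo bar foo fast"


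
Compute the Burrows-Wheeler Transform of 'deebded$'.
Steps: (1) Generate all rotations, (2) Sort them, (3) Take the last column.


Rotations (sorted):
  0: $deebded -> last char: d
  1: bded$dee -> last char: e
  2: d$deebde -> last char: e
  3: ded$deeb -> last char: b
  4: deebded$ -> last char: $
  5: ebded$de -> last char: e
  6: ed$deebd -> last char: d
  7: eebded$d -> last char: d


BWT = deeb$edd


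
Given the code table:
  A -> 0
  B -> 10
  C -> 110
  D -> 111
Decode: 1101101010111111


Decoding:
110 -> C
110 -> C
10 -> B
10 -> B
111 -> D
111 -> D


Result: CCBBDD


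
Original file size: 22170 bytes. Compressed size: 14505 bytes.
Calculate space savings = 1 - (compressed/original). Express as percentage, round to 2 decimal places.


ratio = compressed/original = 14505/22170 = 0.654263
savings = 1 - ratio = 1 - 0.654263 = 0.345737
as a percentage: 0.345737 * 100 = 34.57%

Space savings = 1 - 14505/22170 = 34.57%


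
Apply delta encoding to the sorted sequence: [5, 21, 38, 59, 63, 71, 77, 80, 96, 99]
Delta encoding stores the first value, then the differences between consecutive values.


First value: 5
Deltas:
  21 - 5 = 16
  38 - 21 = 17
  59 - 38 = 21
  63 - 59 = 4
  71 - 63 = 8
  77 - 71 = 6
  80 - 77 = 3
  96 - 80 = 16
  99 - 96 = 3


Delta encoded: [5, 16, 17, 21, 4, 8, 6, 3, 16, 3]


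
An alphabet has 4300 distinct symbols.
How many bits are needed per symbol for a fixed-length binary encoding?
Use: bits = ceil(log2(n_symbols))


log2(4300) = 12.0701
Bracket: 2^12 = 4096 < 4300 <= 2^13 = 8192
So ceil(log2(4300)) = 13

bits = ceil(log2(4300)) = ceil(12.0701) = 13 bits


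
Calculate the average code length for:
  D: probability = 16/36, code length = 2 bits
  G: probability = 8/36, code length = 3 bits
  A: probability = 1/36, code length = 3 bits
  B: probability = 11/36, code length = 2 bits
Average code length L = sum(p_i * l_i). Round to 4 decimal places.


Weighted contributions p_i * l_i:
  D: (16/36) * 2 = 32/36
  G: (8/36) * 3 = 24/36
  A: (1/36) * 3 = 3/36
  B: (11/36) * 2 = 22/36
Sum = (32 + 24 + 3 + 22)/36 = 81/36

L = 81/36 = 2.2500 bits/symbol


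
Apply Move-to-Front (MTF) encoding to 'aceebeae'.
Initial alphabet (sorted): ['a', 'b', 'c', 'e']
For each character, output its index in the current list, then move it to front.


MTF encoding:
'a': index 0 in ['a', 'b', 'c', 'e'] -> ['a', 'b', 'c', 'e']
'c': index 2 in ['a', 'b', 'c', 'e'] -> ['c', 'a', 'b', 'e']
'e': index 3 in ['c', 'a', 'b', 'e'] -> ['e', 'c', 'a', 'b']
'e': index 0 in ['e', 'c', 'a', 'b'] -> ['e', 'c', 'a', 'b']
'b': index 3 in ['e', 'c', 'a', 'b'] -> ['b', 'e', 'c', 'a']
'e': index 1 in ['b', 'e', 'c', 'a'] -> ['e', 'b', 'c', 'a']
'a': index 3 in ['e', 'b', 'c', 'a'] -> ['a', 'e', 'b', 'c']
'e': index 1 in ['a', 'e', 'b', 'c'] -> ['e', 'a', 'b', 'c']


Output: [0, 2, 3, 0, 3, 1, 3, 1]


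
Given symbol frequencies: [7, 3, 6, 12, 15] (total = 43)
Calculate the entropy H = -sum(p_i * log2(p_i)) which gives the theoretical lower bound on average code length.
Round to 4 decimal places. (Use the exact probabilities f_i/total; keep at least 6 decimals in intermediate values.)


Per-symbol terms -p_i * log2(p_i) with p_i = f_i/43:
  p = 7/43 = 0.162791: log2(p) = -2.618910, -p*log2(p) = 0.426334
  p = 3/43 = 0.069767: log2(p) = -3.841302, -p*log2(p) = 0.267998
  p = 6/43 = 0.139535: log2(p) = -2.841302, -p*log2(p) = 0.396461
  p = 12/43 = 0.279070: log2(p) = -1.841302, -p*log2(p) = 0.513852
  p = 15/43 = 0.348837: log2(p) = -1.519374, -p*log2(p) = 0.530014
H = 0.426334 + 0.267998 + 0.396461 + 0.513852 + 0.530014 = 2.134659

H = 2.1347 bits/symbol


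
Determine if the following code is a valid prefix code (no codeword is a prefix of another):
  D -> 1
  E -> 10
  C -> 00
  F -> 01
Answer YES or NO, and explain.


Checking each pair (does one codeword prefix another?):
  D='1' vs E='10': prefix -- VIOLATION

NO -- this is NOT a valid prefix code. D (1) is a prefix of E (10).


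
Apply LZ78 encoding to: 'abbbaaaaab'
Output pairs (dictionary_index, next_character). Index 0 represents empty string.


LZ78 encoding steps:
Dictionary: {0: ''}
Step 1: w='' (idx 0), next='a' -> output (0, 'a'), add 'a' as idx 1
Step 2: w='' (idx 0), next='b' -> output (0, 'b'), add 'b' as idx 2
Step 3: w='b' (idx 2), next='b' -> output (2, 'b'), add 'bb' as idx 3
Step 4: w='a' (idx 1), next='a' -> output (1, 'a'), add 'aa' as idx 4
Step 5: w='aa' (idx 4), next='a' -> output (4, 'a'), add 'aaa' as idx 5
Step 6: w='b' (idx 2), end of input -> output (2, '')


Encoded: [(0, 'a'), (0, 'b'), (2, 'b'), (1, 'a'), (4, 'a'), (2, '')]


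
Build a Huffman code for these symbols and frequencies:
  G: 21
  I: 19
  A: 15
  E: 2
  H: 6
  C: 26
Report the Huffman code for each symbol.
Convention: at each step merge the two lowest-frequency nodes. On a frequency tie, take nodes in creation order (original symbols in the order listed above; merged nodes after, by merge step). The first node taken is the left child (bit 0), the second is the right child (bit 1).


Huffman tree construction:
Step 1: Merge E(2) + H(6) = 8
Step 2: Merge (E+H)(8) + A(15) = 23
Step 3: Merge I(19) + G(21) = 40
Step 4: Merge ((E+H)+A)(23) + C(26) = 49
Step 5: Merge (I+G)(40) + (((E+H)+A)+C)(49) = 89
Read each symbol's code off the tree from the root (left child = 0, right child = 1).

Codes:
  G: 01 (length 2)
  I: 00 (length 2)
  A: 101 (length 3)
  E: 1000 (length 4)
  H: 1001 (length 4)
  C: 11 (length 2)
Average code length: 209/89 = 2.3483 bits/symbol


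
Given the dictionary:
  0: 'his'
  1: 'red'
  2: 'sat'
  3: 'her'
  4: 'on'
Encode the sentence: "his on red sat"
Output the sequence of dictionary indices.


Look up each word in the dictionary:
  'his' -> 0
  'on' -> 4
  'red' -> 1
  'sat' -> 2

Encoded: [0, 4, 1, 2]


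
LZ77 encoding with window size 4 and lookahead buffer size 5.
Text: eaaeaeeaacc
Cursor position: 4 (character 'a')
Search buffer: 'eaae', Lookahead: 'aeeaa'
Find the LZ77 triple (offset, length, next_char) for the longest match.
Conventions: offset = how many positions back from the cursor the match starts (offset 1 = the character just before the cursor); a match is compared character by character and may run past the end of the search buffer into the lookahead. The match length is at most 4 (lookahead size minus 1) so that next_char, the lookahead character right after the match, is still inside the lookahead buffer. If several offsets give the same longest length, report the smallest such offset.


Try each offset into the search buffer:
  offset=1 (pos 3, char 'e'): match length 0
  offset=2 (pos 2, char 'a'): match length 2
  offset=3 (pos 1, char 'a'): match length 1
  offset=4 (pos 0, char 'e'): match length 0
Longest match has length 2 at offset 2.
next_char = character at position 4 + 2 = 6 -> 'e'

Best match: offset=2, length=2 (matching 'ae' starting at position 2)
LZ77 triple: (2, 2, 'e')


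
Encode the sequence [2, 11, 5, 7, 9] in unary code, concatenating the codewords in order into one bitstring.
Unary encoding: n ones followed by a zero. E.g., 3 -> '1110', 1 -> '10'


Encode each number as n ones followed by a terminating 0:
  2 -> 110 (3 bits)
  11 -> 111111111110 (12 bits)
  5 -> 111110 (6 bits)
  7 -> 11111110 (8 bits)
  9 -> 1111111110 (10 bits)
Total length = 3 + 12 + 6 + 8 + 10 = 39 bits.

Unary([2, 11, 5, 7, 9]) = 110111111111110111110111111101111111110 (39 bits)


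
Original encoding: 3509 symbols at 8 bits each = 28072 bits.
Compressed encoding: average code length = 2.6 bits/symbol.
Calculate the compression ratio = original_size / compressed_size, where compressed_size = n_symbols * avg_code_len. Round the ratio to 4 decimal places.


original_size = n_symbols * orig_bits = 3509 * 8 = 28072 bits
compressed_size = n_symbols * avg_code_len = 3509 * 2.6 = 9123.4 bits
ratio = original_size / compressed_size = 28072 / 9123.4 = 3.0769

Compression ratio = 3.0769


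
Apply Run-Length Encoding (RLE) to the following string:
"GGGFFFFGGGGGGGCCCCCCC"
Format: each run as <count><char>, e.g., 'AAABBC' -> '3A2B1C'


Scanning runs left to right:
  i=0: run of 'G' x 3 -> '3G'
  i=3: run of 'F' x 4 -> '4F'
  i=7: run of 'G' x 7 -> '7G'
  i=14: run of 'C' x 7 -> '7C'

RLE = 3G4F7G7C


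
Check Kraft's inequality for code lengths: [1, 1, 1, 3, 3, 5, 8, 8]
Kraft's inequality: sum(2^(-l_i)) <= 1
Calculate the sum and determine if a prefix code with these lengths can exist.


Sum = 2^(-1) + 2^(-1) + 2^(-1) + 2^(-3) + 2^(-3) + 2^(-5) + 2^(-8) + 2^(-8)
    = 0.5 + 0.5 + 0.5 + 0.125 + 0.125 + 0.03125 + 0.00390625 + 0.00390625
    = 458/256 = 1.7890625
Since 1.7890625 > 1, Kraft's inequality is NOT satisfied.
A prefix code with these lengths CANNOT exist.

Kraft sum = 1.7890625. Not satisfied.


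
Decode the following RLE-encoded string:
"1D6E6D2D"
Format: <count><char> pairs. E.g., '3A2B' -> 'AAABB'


Expanding each <count><char> pair:
  1D -> 'D'
  6E -> 'EEEEEE'
  6D -> 'DDDDDD'
  2D -> 'DD'

Decoded = DEEEEEEDDDDDDDD


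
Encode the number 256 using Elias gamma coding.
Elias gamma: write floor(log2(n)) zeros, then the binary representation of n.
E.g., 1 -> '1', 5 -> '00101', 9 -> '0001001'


num_bits = floor(log2(256)) + 1 = 9
leading_zeros = num_bits - 1 = 8
binary(256) = 100000000

Elias gamma(256) = '00000000' + '100000000' = 00000000100000000 (17 bits)


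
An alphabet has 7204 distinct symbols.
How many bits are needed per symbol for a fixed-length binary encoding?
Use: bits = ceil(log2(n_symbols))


log2(7204) = 12.8146
Bracket: 2^12 = 4096 < 7204 <= 2^13 = 8192
So ceil(log2(7204)) = 13

bits = ceil(log2(7204)) = ceil(12.8146) = 13 bits


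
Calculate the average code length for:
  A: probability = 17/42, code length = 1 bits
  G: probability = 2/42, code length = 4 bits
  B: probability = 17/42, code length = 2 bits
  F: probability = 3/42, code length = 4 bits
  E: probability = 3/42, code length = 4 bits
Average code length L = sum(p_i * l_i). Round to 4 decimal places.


Weighted contributions p_i * l_i:
  A: (17/42) * 1 = 17/42
  G: (2/42) * 4 = 8/42
  B: (17/42) * 2 = 34/42
  F: (3/42) * 4 = 12/42
  E: (3/42) * 4 = 12/42
Sum = (17 + 8 + 34 + 12 + 12)/42 = 83/42

L = 83/42 = 1.9762 bits/symbol


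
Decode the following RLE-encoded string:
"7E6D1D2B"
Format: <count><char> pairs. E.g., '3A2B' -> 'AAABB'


Expanding each <count><char> pair:
  7E -> 'EEEEEEE'
  6D -> 'DDDDDD'
  1D -> 'D'
  2B -> 'BB'

Decoded = EEEEEEEDDDDDDDBB


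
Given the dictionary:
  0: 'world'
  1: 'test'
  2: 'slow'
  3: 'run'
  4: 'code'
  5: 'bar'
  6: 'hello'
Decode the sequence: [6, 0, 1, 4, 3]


Look up each index in the dictionary:
  6 -> 'hello'
  0 -> 'world'
  1 -> 'test'
  4 -> 'code'
  3 -> 'run'

Decoded: "hello world test code run"


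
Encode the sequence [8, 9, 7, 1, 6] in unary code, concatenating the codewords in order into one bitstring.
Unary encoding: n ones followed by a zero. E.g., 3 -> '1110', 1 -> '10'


Encode each number as n ones followed by a terminating 0:
  8 -> 111111110 (9 bits)
  9 -> 1111111110 (10 bits)
  7 -> 11111110 (8 bits)
  1 -> 10 (2 bits)
  6 -> 1111110 (7 bits)
Total length = 9 + 10 + 8 + 2 + 7 = 36 bits.

Unary([8, 9, 7, 1, 6]) = 111111110111111111011111110101111110 (36 bits)


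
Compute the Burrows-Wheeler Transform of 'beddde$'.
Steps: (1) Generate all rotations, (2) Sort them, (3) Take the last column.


Rotations (sorted):
  0: $beddde -> last char: e
  1: beddde$ -> last char: $
  2: ddde$be -> last char: e
  3: dde$bed -> last char: d
  4: de$bedd -> last char: d
  5: e$beddd -> last char: d
  6: eddde$b -> last char: b


BWT = e$edddb


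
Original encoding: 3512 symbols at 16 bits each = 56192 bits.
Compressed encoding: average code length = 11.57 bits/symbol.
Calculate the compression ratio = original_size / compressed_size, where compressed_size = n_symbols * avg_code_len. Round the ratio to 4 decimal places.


original_size = n_symbols * orig_bits = 3512 * 16 = 56192 bits
compressed_size = n_symbols * avg_code_len = 3512 * 11.57 = 40633.84 bits
ratio = original_size / compressed_size = 56192 / 40633.84 = 1.3829

Compression ratio = 1.3829


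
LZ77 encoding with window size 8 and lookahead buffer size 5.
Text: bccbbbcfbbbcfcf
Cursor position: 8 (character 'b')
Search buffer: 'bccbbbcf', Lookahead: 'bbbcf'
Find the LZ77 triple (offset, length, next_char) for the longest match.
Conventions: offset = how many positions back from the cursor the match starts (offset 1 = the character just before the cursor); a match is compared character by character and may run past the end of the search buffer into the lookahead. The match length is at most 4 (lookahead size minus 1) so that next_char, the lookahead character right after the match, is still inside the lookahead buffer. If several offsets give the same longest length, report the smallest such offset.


Try each offset into the search buffer:
  offset=1 (pos 7, char 'f'): match length 0
  offset=2 (pos 6, char 'c'): match length 0
  offset=3 (pos 5, char 'b'): match length 1
  offset=4 (pos 4, char 'b'): match length 2
  offset=5 (pos 3, char 'b'): match length 4
  offset=6 (pos 2, char 'c'): match length 0
  offset=7 (pos 1, char 'c'): match length 0
  offset=8 (pos 0, char 'b'): match length 1
Longest match has length 4 at offset 5.
next_char = character at position 8 + 4 = 12 -> 'f'

Best match: offset=5, length=4 (matching 'bbbc' starting at position 3)
LZ77 triple: (5, 4, 'f')


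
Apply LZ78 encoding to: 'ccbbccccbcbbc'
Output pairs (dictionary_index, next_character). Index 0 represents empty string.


LZ78 encoding steps:
Dictionary: {0: ''}
Step 1: w='' (idx 0), next='c' -> output (0, 'c'), add 'c' as idx 1
Step 2: w='c' (idx 1), next='b' -> output (1, 'b'), add 'cb' as idx 2
Step 3: w='' (idx 0), next='b' -> output (0, 'b'), add 'b' as idx 3
Step 4: w='c' (idx 1), next='c' -> output (1, 'c'), add 'cc' as idx 4
Step 5: w='cc' (idx 4), next='b' -> output (4, 'b'), add 'ccb' as idx 5
Step 6: w='cb' (idx 2), next='b' -> output (2, 'b'), add 'cbb' as idx 6
Step 7: w='c' (idx 1), end of input -> output (1, '')


Encoded: [(0, 'c'), (1, 'b'), (0, 'b'), (1, 'c'), (4, 'b'), (2, 'b'), (1, '')]


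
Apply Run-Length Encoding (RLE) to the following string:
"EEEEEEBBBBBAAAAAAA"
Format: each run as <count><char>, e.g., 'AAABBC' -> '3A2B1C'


Scanning runs left to right:
  i=0: run of 'E' x 6 -> '6E'
  i=6: run of 'B' x 5 -> '5B'
  i=11: run of 'A' x 7 -> '7A'

RLE = 6E5B7A


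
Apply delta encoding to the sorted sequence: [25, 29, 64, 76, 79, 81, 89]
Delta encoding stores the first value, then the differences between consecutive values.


First value: 25
Deltas:
  29 - 25 = 4
  64 - 29 = 35
  76 - 64 = 12
  79 - 76 = 3
  81 - 79 = 2
  89 - 81 = 8


Delta encoded: [25, 4, 35, 12, 3, 2, 8]


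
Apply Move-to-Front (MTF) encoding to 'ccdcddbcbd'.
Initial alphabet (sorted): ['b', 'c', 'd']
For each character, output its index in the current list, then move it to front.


MTF encoding:
'c': index 1 in ['b', 'c', 'd'] -> ['c', 'b', 'd']
'c': index 0 in ['c', 'b', 'd'] -> ['c', 'b', 'd']
'd': index 2 in ['c', 'b', 'd'] -> ['d', 'c', 'b']
'c': index 1 in ['d', 'c', 'b'] -> ['c', 'd', 'b']
'd': index 1 in ['c', 'd', 'b'] -> ['d', 'c', 'b']
'd': index 0 in ['d', 'c', 'b'] -> ['d', 'c', 'b']
'b': index 2 in ['d', 'c', 'b'] -> ['b', 'd', 'c']
'c': index 2 in ['b', 'd', 'c'] -> ['c', 'b', 'd']
'b': index 1 in ['c', 'b', 'd'] -> ['b', 'c', 'd']
'd': index 2 in ['b', 'c', 'd'] -> ['d', 'b', 'c']


Output: [1, 0, 2, 1, 1, 0, 2, 2, 1, 2]


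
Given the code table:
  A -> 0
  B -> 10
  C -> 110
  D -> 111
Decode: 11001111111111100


Decoding:
110 -> C
0 -> A
111 -> D
111 -> D
111 -> D
110 -> C
0 -> A


Result: CADDDCA


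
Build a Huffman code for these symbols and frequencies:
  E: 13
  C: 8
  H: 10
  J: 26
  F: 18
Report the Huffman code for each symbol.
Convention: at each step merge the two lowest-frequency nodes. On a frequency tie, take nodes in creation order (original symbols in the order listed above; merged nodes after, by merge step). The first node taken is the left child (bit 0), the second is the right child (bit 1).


Huffman tree construction:
Step 1: Merge C(8) + H(10) = 18
Step 2: Merge E(13) + F(18) = 31
Step 3: Merge (C+H)(18) + J(26) = 44
Step 4: Merge (E+F)(31) + ((C+H)+J)(44) = 75
Read each symbol's code off the tree from the root (left child = 0, right child = 1).

Codes:
  E: 00 (length 2)
  C: 100 (length 3)
  H: 101 (length 3)
  J: 11 (length 2)
  F: 01 (length 2)
Average code length: 168/75 = 2.2400 bits/symbol


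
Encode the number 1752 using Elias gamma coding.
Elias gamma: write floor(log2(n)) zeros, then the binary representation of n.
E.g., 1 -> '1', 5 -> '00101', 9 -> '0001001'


num_bits = floor(log2(1752)) + 1 = 11
leading_zeros = num_bits - 1 = 10
binary(1752) = 11011011000

Elias gamma(1752) = '0000000000' + '11011011000' = 000000000011011011000 (21 bits)


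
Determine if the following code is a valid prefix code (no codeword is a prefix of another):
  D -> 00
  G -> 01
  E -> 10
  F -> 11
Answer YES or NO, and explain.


Checking each pair (does one codeword prefix another?):
  D='00' vs G='01': no prefix
  D='00' vs E='10': no prefix
  D='00' vs F='11': no prefix
  G='01' vs D='00': no prefix
  G='01' vs E='10': no prefix
  G='01' vs F='11': no prefix
  E='10' vs D='00': no prefix
  E='10' vs G='01': no prefix
  E='10' vs F='11': no prefix
  F='11' vs D='00': no prefix
  F='11' vs G='01': no prefix
  F='11' vs E='10': no prefix
No violation found over all pairs.

YES -- this is a valid prefix code. No codeword is a prefix of any other codeword.


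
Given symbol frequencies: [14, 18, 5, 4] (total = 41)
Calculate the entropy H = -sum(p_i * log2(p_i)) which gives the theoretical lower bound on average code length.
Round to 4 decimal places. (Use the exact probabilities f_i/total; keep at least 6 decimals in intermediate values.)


Per-symbol terms -p_i * log2(p_i) with p_i = f_i/41:
  p = 14/41 = 0.341463: log2(p) = -1.550197, -p*log2(p) = 0.529336
  p = 18/41 = 0.439024: log2(p) = -1.187627, -p*log2(p) = 0.521397
  p = 5/41 = 0.121951: log2(p) = -3.035624, -p*log2(p) = 0.370198
  p = 4/41 = 0.097561: log2(p) = -3.357552, -p*log2(p) = 0.327566
H = 0.529336 + 0.521397 + 0.370198 + 0.327566 = 1.748497

H = 1.7485 bits/symbol


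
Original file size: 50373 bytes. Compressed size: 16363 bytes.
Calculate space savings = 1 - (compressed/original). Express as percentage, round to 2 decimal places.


ratio = compressed/original = 16363/50373 = 0.324837
savings = 1 - ratio = 1 - 0.324837 = 0.675163
as a percentage: 0.675163 * 100 = 67.52%

Space savings = 1 - 16363/50373 = 67.52%


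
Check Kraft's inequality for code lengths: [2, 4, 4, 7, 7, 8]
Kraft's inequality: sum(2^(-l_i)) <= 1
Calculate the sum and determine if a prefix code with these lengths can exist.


Sum = 2^(-2) + 2^(-4) + 2^(-4) + 2^(-7) + 2^(-7) + 2^(-8)
    = 0.25 + 0.0625 + 0.0625 + 0.0078125 + 0.0078125 + 0.00390625
    = 101/256 = 0.39453125
Since 0.39453125 <= 1, Kraft's inequality IS satisfied.
A prefix code with these lengths CAN exist.

Kraft sum = 0.39453125. Satisfied.


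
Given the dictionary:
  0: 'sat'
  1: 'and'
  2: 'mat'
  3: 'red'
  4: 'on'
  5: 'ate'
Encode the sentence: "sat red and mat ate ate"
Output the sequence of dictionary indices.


Look up each word in the dictionary:
  'sat' -> 0
  'red' -> 3
  'and' -> 1
  'mat' -> 2
  'ate' -> 5
  'ate' -> 5

Encoded: [0, 3, 1, 2, 5, 5]


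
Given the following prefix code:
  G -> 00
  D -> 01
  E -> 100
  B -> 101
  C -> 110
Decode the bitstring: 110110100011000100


Decoding step by step:
Bits 110 -> C
Bits 110 -> C
Bits 100 -> E
Bits 01 -> D
Bits 100 -> E
Bits 01 -> D
Bits 00 -> G


Decoded message: CCEDEDG


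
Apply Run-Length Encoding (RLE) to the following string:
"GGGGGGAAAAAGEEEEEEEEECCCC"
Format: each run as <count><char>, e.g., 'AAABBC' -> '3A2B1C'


Scanning runs left to right:
  i=0: run of 'G' x 6 -> '6G'
  i=6: run of 'A' x 5 -> '5A'
  i=11: run of 'G' x 1 -> '1G'
  i=12: run of 'E' x 9 -> '9E'
  i=21: run of 'C' x 4 -> '4C'

RLE = 6G5A1G9E4C


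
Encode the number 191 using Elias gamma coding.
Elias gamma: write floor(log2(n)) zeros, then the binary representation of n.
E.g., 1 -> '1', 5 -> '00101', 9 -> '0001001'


num_bits = floor(log2(191)) + 1 = 8
leading_zeros = num_bits - 1 = 7
binary(191) = 10111111

Elias gamma(191) = '0000000' + '10111111' = 000000010111111 (15 bits)


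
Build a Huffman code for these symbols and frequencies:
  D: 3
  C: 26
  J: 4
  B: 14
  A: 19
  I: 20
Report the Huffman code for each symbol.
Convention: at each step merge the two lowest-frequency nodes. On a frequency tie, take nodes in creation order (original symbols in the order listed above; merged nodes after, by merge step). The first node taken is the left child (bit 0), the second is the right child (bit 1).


Huffman tree construction:
Step 1: Merge D(3) + J(4) = 7
Step 2: Merge (D+J)(7) + B(14) = 21
Step 3: Merge A(19) + I(20) = 39
Step 4: Merge ((D+J)+B)(21) + C(26) = 47
Step 5: Merge (A+I)(39) + (((D+J)+B)+C)(47) = 86
Read each symbol's code off the tree from the root (left child = 0, right child = 1).

Codes:
  D: 1000 (length 4)
  C: 11 (length 2)
  J: 1001 (length 4)
  B: 101 (length 3)
  A: 00 (length 2)
  I: 01 (length 2)
Average code length: 200/86 = 2.3256 bits/symbol


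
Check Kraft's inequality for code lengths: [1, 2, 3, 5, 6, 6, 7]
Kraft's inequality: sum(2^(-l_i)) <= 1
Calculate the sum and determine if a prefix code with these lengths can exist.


Sum = 2^(-1) + 2^(-2) + 2^(-3) + 2^(-5) + 2^(-6) + 2^(-6) + 2^(-7)
    = 0.5 + 0.25 + 0.125 + 0.03125 + 0.015625 + 0.015625 + 0.0078125
    = 121/128 = 0.9453125
Since 0.9453125 <= 1, Kraft's inequality IS satisfied.
A prefix code with these lengths CAN exist.

Kraft sum = 0.9453125. Satisfied.


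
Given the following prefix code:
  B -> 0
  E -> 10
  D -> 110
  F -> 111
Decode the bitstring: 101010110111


Decoding step by step:
Bits 10 -> E
Bits 10 -> E
Bits 10 -> E
Bits 110 -> D
Bits 111 -> F


Decoded message: EEEDF


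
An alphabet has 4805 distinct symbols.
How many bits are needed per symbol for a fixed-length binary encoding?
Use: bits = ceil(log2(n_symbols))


log2(4805) = 12.2303
Bracket: 2^12 = 4096 < 4805 <= 2^13 = 8192
So ceil(log2(4805)) = 13

bits = ceil(log2(4805)) = ceil(12.2303) = 13 bits


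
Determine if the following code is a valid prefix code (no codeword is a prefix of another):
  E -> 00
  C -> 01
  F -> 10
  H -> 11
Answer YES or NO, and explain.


Checking each pair (does one codeword prefix another?):
  E='00' vs C='01': no prefix
  E='00' vs F='10': no prefix
  E='00' vs H='11': no prefix
  C='01' vs E='00': no prefix
  C='01' vs F='10': no prefix
  C='01' vs H='11': no prefix
  F='10' vs E='00': no prefix
  F='10' vs C='01': no prefix
  F='10' vs H='11': no prefix
  H='11' vs E='00': no prefix
  H='11' vs C='01': no prefix
  H='11' vs F='10': no prefix
No violation found over all pairs.

YES -- this is a valid prefix code. No codeword is a prefix of any other codeword.


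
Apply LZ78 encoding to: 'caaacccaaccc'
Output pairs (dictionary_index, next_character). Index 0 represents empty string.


LZ78 encoding steps:
Dictionary: {0: ''}
Step 1: w='' (idx 0), next='c' -> output (0, 'c'), add 'c' as idx 1
Step 2: w='' (idx 0), next='a' -> output (0, 'a'), add 'a' as idx 2
Step 3: w='a' (idx 2), next='a' -> output (2, 'a'), add 'aa' as idx 3
Step 4: w='c' (idx 1), next='c' -> output (1, 'c'), add 'cc' as idx 4
Step 5: w='c' (idx 1), next='a' -> output (1, 'a'), add 'ca' as idx 5
Step 6: w='a' (idx 2), next='c' -> output (2, 'c'), add 'ac' as idx 6
Step 7: w='cc' (idx 4), end of input -> output (4, '')


Encoded: [(0, 'c'), (0, 'a'), (2, 'a'), (1, 'c'), (1, 'a'), (2, 'c'), (4, '')]


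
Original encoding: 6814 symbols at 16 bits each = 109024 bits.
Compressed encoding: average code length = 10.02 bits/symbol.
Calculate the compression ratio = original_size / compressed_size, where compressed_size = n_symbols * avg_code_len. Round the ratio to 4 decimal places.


original_size = n_symbols * orig_bits = 6814 * 16 = 109024 bits
compressed_size = n_symbols * avg_code_len = 6814 * 10.02 = 68276.28 bits
ratio = original_size / compressed_size = 109024 / 68276.28 = 1.5968

Compression ratio = 1.5968


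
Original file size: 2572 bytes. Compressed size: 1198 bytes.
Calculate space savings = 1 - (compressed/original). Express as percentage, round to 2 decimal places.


ratio = compressed/original = 1198/2572 = 0.465785
savings = 1 - ratio = 1 - 0.465785 = 0.534215
as a percentage: 0.534215 * 100 = 53.42%

Space savings = 1 - 1198/2572 = 53.42%


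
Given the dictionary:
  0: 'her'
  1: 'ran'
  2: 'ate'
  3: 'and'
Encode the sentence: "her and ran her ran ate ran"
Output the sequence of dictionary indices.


Look up each word in the dictionary:
  'her' -> 0
  'and' -> 3
  'ran' -> 1
  'her' -> 0
  'ran' -> 1
  'ate' -> 2
  'ran' -> 1

Encoded: [0, 3, 1, 0, 1, 2, 1]


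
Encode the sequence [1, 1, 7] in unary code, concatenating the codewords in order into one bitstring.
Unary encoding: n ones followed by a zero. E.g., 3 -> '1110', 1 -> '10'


Encode each number as n ones followed by a terminating 0:
  1 -> 10 (2 bits)
  1 -> 10 (2 bits)
  7 -> 11111110 (8 bits)
Total length = 2 + 2 + 8 = 12 bits.

Unary([1, 1, 7]) = 101011111110 (12 bits)


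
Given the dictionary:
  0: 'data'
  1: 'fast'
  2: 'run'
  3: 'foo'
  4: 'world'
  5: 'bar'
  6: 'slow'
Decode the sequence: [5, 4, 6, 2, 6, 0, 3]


Look up each index in the dictionary:
  5 -> 'bar'
  4 -> 'world'
  6 -> 'slow'
  2 -> 'run'
  6 -> 'slow'
  0 -> 'data'
  3 -> 'foo'

Decoded: "bar world slow run slow data foo"


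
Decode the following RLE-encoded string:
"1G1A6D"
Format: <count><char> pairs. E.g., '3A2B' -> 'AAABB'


Expanding each <count><char> pair:
  1G -> 'G'
  1A -> 'A'
  6D -> 'DDDDDD'

Decoded = GADDDDDD


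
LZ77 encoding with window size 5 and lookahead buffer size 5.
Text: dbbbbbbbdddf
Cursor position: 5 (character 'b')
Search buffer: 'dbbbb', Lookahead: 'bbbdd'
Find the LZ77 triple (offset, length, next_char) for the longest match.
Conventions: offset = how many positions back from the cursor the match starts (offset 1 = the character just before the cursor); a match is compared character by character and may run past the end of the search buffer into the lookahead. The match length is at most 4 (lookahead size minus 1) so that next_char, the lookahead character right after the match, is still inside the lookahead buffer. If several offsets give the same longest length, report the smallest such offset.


Try each offset into the search buffer:
  offset=1 (pos 4, char 'b'): match length 3
  offset=2 (pos 3, char 'b'): match length 3
  offset=3 (pos 2, char 'b'): match length 3
  offset=4 (pos 1, char 'b'): match length 3
  offset=5 (pos 0, char 'd'): match length 0
Longest match has length 3, found at offsets 1, 2, 3, 4; take the smallest, offset 1.
next_char = character at position 5 + 3 = 8 -> 'd'

Best match: offset=1, length=3 (matching 'bbb' starting at position 4)
LZ77 triple: (1, 3, 'd')


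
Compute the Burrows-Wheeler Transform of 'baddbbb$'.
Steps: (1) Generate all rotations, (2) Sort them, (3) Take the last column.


Rotations (sorted):
  0: $baddbbb -> last char: b
  1: addbbb$b -> last char: b
  2: b$baddbb -> last char: b
  3: baddbbb$ -> last char: $
  4: bb$baddb -> last char: b
  5: bbb$badd -> last char: d
  6: dbbb$bad -> last char: d
  7: ddbbb$ba -> last char: a


BWT = bbb$bdda


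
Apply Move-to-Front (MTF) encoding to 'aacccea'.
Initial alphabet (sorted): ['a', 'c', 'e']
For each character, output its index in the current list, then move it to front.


MTF encoding:
'a': index 0 in ['a', 'c', 'e'] -> ['a', 'c', 'e']
'a': index 0 in ['a', 'c', 'e'] -> ['a', 'c', 'e']
'c': index 1 in ['a', 'c', 'e'] -> ['c', 'a', 'e']
'c': index 0 in ['c', 'a', 'e'] -> ['c', 'a', 'e']
'c': index 0 in ['c', 'a', 'e'] -> ['c', 'a', 'e']
'e': index 2 in ['c', 'a', 'e'] -> ['e', 'c', 'a']
'a': index 2 in ['e', 'c', 'a'] -> ['a', 'e', 'c']


Output: [0, 0, 1, 0, 0, 2, 2]


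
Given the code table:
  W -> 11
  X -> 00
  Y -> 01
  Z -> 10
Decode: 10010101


Decoding:
10 -> Z
01 -> Y
01 -> Y
01 -> Y


Result: ZYYY


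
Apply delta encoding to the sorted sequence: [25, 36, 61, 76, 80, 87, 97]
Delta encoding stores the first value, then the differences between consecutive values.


First value: 25
Deltas:
  36 - 25 = 11
  61 - 36 = 25
  76 - 61 = 15
  80 - 76 = 4
  87 - 80 = 7
  97 - 87 = 10


Delta encoded: [25, 11, 25, 15, 4, 7, 10]


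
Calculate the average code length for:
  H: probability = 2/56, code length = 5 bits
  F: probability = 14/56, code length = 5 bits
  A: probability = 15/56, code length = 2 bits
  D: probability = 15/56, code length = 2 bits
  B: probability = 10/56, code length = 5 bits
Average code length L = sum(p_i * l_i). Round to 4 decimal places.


Weighted contributions p_i * l_i:
  H: (2/56) * 5 = 10/56
  F: (14/56) * 5 = 70/56
  A: (15/56) * 2 = 30/56
  D: (15/56) * 2 = 30/56
  B: (10/56) * 5 = 50/56
Sum = (10 + 70 + 30 + 30 + 50)/56 = 190/56

L = 190/56 = 3.3929 bits/symbol


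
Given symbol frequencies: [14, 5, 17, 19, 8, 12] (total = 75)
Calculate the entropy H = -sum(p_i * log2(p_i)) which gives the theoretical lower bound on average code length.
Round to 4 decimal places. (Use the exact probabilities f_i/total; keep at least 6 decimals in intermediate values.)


Per-symbol terms -p_i * log2(p_i) with p_i = f_i/75:
  p = 14/75 = 0.186667: log2(p) = -2.421464, -p*log2(p) = 0.452007
  p = 5/75 = 0.066667: log2(p) = -3.906891, -p*log2(p) = 0.260459
  p = 17/75 = 0.226667: log2(p) = -2.141356, -p*log2(p) = 0.485374
  p = 19/75 = 0.253333: log2(p) = -1.980891, -p*log2(p) = 0.501826
  p = 8/75 = 0.106667: log2(p) = -3.228819, -p*log2(p) = 0.344407
  p = 12/75 = 0.160000: log2(p) = -2.643856, -p*log2(p) = 0.423017
H = 0.452007 + 0.260459 + 0.485374 + 0.501826 + 0.344407 + 0.423017 = 2.467090

H = 2.4671 bits/symbol


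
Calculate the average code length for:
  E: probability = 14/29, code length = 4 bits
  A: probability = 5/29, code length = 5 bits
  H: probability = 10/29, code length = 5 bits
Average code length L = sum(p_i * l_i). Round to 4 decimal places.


Weighted contributions p_i * l_i:
  E: (14/29) * 4 = 56/29
  A: (5/29) * 5 = 25/29
  H: (10/29) * 5 = 50/29
Sum = (56 + 25 + 50)/29 = 131/29

L = 131/29 = 4.5172 bits/symbol


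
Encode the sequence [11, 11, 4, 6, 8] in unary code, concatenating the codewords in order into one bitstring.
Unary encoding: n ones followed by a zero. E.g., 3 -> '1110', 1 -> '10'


Encode each number as n ones followed by a terminating 0:
  11 -> 111111111110 (12 bits)
  11 -> 111111111110 (12 bits)
  4 -> 11110 (5 bits)
  6 -> 1111110 (7 bits)
  8 -> 111111110 (9 bits)
Total length = 12 + 12 + 5 + 7 + 9 = 45 bits.

Unary([11, 11, 4, 6, 8]) = 111111111110111111111110111101111110111111110 (45 bits)


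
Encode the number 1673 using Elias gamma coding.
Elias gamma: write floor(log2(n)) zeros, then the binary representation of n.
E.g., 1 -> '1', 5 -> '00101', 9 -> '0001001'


num_bits = floor(log2(1673)) + 1 = 11
leading_zeros = num_bits - 1 = 10
binary(1673) = 11010001001

Elias gamma(1673) = '0000000000' + '11010001001' = 000000000011010001001 (21 bits)


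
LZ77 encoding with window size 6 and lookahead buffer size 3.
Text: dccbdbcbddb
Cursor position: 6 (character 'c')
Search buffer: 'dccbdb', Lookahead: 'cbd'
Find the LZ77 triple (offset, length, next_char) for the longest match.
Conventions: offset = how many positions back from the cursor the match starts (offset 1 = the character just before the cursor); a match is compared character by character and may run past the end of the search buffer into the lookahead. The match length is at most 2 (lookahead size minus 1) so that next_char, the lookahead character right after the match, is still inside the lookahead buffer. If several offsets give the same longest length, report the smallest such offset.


Try each offset into the search buffer:
  offset=1 (pos 5, char 'b'): match length 0
  offset=2 (pos 4, char 'd'): match length 0
  offset=3 (pos 3, char 'b'): match length 0
  offset=4 (pos 2, char 'c'): match length 2
  offset=5 (pos 1, char 'c'): match length 1
  offset=6 (pos 0, char 'd'): match length 0
Longest match has length 2 at offset 4.
next_char = character at position 6 + 2 = 8 -> 'd'

Best match: offset=4, length=2 (matching 'cb' starting at position 2)
LZ77 triple: (4, 2, 'd')


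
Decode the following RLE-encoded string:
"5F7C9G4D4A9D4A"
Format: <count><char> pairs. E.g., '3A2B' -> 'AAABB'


Expanding each <count><char> pair:
  5F -> 'FFFFF'
  7C -> 'CCCCCCC'
  9G -> 'GGGGGGGGG'
  4D -> 'DDDD'
  4A -> 'AAAA'
  9D -> 'DDDDDDDDD'
  4A -> 'AAAA'

Decoded = FFFFFCCCCCCCGGGGGGGGGDDDDAAAADDDDDDDDDAAAA


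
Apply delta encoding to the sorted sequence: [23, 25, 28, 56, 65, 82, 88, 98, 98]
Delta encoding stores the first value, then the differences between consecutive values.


First value: 23
Deltas:
  25 - 23 = 2
  28 - 25 = 3
  56 - 28 = 28
  65 - 56 = 9
  82 - 65 = 17
  88 - 82 = 6
  98 - 88 = 10
  98 - 98 = 0


Delta encoded: [23, 2, 3, 28, 9, 17, 6, 10, 0]


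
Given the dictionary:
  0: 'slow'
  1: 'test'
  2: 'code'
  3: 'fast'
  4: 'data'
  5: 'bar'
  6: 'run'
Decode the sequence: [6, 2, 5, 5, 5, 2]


Look up each index in the dictionary:
  6 -> 'run'
  2 -> 'code'
  5 -> 'bar'
  5 -> 'bar'
  5 -> 'bar'
  2 -> 'code'

Decoded: "run code bar bar bar code"


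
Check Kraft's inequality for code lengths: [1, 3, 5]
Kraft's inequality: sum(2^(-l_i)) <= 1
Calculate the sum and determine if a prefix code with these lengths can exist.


Sum = 2^(-1) + 2^(-3) + 2^(-5)
    = 0.5 + 0.125 + 0.03125
    = 21/32 = 0.65625
Since 0.65625 <= 1, Kraft's inequality IS satisfied.
A prefix code with these lengths CAN exist.

Kraft sum = 0.65625. Satisfied.


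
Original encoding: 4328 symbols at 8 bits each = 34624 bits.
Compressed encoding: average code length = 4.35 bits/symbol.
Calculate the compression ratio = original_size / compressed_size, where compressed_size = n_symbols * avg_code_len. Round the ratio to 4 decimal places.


original_size = n_symbols * orig_bits = 4328 * 8 = 34624 bits
compressed_size = n_symbols * avg_code_len = 4328 * 4.35 = 18826.8 bits
ratio = original_size / compressed_size = 34624 / 18826.8 = 1.8391

Compression ratio = 1.8391


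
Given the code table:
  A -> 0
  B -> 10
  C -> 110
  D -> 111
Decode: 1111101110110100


Decoding:
111 -> D
110 -> C
111 -> D
0 -> A
110 -> C
10 -> B
0 -> A


Result: DCDACBA


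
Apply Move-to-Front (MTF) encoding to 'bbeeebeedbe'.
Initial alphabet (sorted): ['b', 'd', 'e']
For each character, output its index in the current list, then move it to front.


MTF encoding:
'b': index 0 in ['b', 'd', 'e'] -> ['b', 'd', 'e']
'b': index 0 in ['b', 'd', 'e'] -> ['b', 'd', 'e']
'e': index 2 in ['b', 'd', 'e'] -> ['e', 'b', 'd']
'e': index 0 in ['e', 'b', 'd'] -> ['e', 'b', 'd']
'e': index 0 in ['e', 'b', 'd'] -> ['e', 'b', 'd']
'b': index 1 in ['e', 'b', 'd'] -> ['b', 'e', 'd']
'e': index 1 in ['b', 'e', 'd'] -> ['e', 'b', 'd']
'e': index 0 in ['e', 'b', 'd'] -> ['e', 'b', 'd']
'd': index 2 in ['e', 'b', 'd'] -> ['d', 'e', 'b']
'b': index 2 in ['d', 'e', 'b'] -> ['b', 'd', 'e']
'e': index 2 in ['b', 'd', 'e'] -> ['e', 'b', 'd']


Output: [0, 0, 2, 0, 0, 1, 1, 0, 2, 2, 2]


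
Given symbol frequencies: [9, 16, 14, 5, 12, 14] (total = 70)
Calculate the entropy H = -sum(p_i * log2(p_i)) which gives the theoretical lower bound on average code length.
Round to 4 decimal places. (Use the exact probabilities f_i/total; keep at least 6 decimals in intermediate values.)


Per-symbol terms -p_i * log2(p_i) with p_i = f_i/70:
  p = 9/70 = 0.128571: log2(p) = -2.959358, -p*log2(p) = 0.380489
  p = 16/70 = 0.228571: log2(p) = -2.129283, -p*log2(p) = 0.486693
  p = 14/70 = 0.200000: log2(p) = -2.321928, -p*log2(p) = 0.464386
  p = 5/70 = 0.071429: log2(p) = -3.807355, -p*log2(p) = 0.271954
  p = 12/70 = 0.171429: log2(p) = -2.544321, -p*log2(p) = 0.436169
  p = 14/70 = 0.200000: log2(p) = -2.321928, -p*log2(p) = 0.464386
H = 0.380489 + 0.486693 + 0.464386 + 0.271954 + 0.436169 + 0.464386 = 2.504077

H = 2.5041 bits/symbol


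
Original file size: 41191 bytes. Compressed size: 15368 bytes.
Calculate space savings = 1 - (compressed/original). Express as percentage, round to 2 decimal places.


ratio = compressed/original = 15368/41191 = 0.373091
savings = 1 - ratio = 1 - 0.373091 = 0.626909
as a percentage: 0.626909 * 100 = 62.69%

Space savings = 1 - 15368/41191 = 62.69%


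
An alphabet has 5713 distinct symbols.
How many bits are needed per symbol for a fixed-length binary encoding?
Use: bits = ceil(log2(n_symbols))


log2(5713) = 12.48
Bracket: 2^12 = 4096 < 5713 <= 2^13 = 8192
So ceil(log2(5713)) = 13

bits = ceil(log2(5713)) = ceil(12.48) = 13 bits


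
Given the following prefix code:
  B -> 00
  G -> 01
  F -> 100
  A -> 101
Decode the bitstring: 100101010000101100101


Decoding step by step:
Bits 100 -> F
Bits 101 -> A
Bits 01 -> G
Bits 00 -> B
Bits 00 -> B
Bits 101 -> A
Bits 100 -> F
Bits 101 -> A


Decoded message: FAGBBAFA


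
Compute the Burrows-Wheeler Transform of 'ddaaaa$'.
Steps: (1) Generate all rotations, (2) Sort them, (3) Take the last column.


Rotations (sorted):
  0: $ddaaaa -> last char: a
  1: a$ddaaa -> last char: a
  2: aa$ddaa -> last char: a
  3: aaa$dda -> last char: a
  4: aaaa$dd -> last char: d
  5: daaaa$d -> last char: d
  6: ddaaaa$ -> last char: $


BWT = aaaadd$


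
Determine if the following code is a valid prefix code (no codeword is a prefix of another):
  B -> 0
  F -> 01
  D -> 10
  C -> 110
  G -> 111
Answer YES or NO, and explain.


Checking each pair (does one codeword prefix another?):
  B='0' vs F='01': prefix -- VIOLATION

NO -- this is NOT a valid prefix code. B (0) is a prefix of F (01).


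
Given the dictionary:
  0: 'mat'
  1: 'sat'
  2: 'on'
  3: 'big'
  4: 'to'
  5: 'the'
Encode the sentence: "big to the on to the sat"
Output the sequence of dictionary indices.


Look up each word in the dictionary:
  'big' -> 3
  'to' -> 4
  'the' -> 5
  'on' -> 2
  'to' -> 4
  'the' -> 5
  'sat' -> 1

Encoded: [3, 4, 5, 2, 4, 5, 1]


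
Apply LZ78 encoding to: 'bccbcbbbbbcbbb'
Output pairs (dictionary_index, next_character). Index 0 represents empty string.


LZ78 encoding steps:
Dictionary: {0: ''}
Step 1: w='' (idx 0), next='b' -> output (0, 'b'), add 'b' as idx 1
Step 2: w='' (idx 0), next='c' -> output (0, 'c'), add 'c' as idx 2
Step 3: w='c' (idx 2), next='b' -> output (2, 'b'), add 'cb' as idx 3
Step 4: w='cb' (idx 3), next='b' -> output (3, 'b'), add 'cbb' as idx 4
Step 5: w='b' (idx 1), next='b' -> output (1, 'b'), add 'bb' as idx 5
Step 6: w='b' (idx 1), next='c' -> output (1, 'c'), add 'bc' as idx 6
Step 7: w='bb' (idx 5), next='b' -> output (5, 'b'), add 'bbb' as idx 7


Encoded: [(0, 'b'), (0, 'c'), (2, 'b'), (3, 'b'), (1, 'b'), (1, 'c'), (5, 'b')]


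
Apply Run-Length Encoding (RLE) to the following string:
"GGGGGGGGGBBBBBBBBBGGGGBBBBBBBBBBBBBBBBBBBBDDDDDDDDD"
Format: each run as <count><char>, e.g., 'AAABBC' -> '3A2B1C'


Scanning runs left to right:
  i=0: run of 'G' x 9 -> '9G'
  i=9: run of 'B' x 9 -> '9B'
  i=18: run of 'G' x 4 -> '4G'
  i=22: run of 'B' x 20 -> '20B'
  i=42: run of 'D' x 9 -> '9D'

RLE = 9G9B4G20B9D


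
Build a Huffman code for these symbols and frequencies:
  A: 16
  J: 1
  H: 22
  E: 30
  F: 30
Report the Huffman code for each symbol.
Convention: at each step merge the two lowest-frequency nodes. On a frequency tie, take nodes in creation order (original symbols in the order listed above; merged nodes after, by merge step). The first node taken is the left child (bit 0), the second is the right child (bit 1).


Huffman tree construction:
Step 1: Merge J(1) + A(16) = 17
Step 2: Merge (J+A)(17) + H(22) = 39
Step 3: Merge E(30) + F(30) = 60
Step 4: Merge ((J+A)+H)(39) + (E+F)(60) = 99
Read each symbol's code off the tree from the root (left child = 0, right child = 1).

Codes:
  A: 001 (length 3)
  J: 000 (length 3)
  H: 01 (length 2)
  E: 10 (length 2)
  F: 11 (length 2)
Average code length: 215/99 = 2.1717 bits/symbol
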